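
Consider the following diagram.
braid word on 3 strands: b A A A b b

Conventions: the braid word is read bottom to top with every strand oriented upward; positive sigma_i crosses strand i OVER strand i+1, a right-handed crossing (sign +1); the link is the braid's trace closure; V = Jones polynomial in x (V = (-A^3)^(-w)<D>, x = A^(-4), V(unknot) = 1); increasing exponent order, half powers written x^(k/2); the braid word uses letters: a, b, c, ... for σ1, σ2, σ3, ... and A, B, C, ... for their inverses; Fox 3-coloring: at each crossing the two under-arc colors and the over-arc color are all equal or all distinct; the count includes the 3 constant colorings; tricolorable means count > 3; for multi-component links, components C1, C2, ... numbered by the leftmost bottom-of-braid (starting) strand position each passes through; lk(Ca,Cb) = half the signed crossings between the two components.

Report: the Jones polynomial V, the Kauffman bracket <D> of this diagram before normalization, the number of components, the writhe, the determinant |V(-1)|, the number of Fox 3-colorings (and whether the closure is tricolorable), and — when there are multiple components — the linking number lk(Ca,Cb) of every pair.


Jones polynomial: V(x) = -x^-3 + x^-2 - x^-1 + 3 - x + x^2 - x^3
<D> = -A^-12 + A^-8 - A^-4 + 3 - A^4 + A^8 - A^12; writhe 0
components 1, writhe 0 (6 crossings)
3-colorings: 27 of 3^6, det 9 — tricolorable
note: det 9 = |V(-1)|; divisible by 3, so tricolorable


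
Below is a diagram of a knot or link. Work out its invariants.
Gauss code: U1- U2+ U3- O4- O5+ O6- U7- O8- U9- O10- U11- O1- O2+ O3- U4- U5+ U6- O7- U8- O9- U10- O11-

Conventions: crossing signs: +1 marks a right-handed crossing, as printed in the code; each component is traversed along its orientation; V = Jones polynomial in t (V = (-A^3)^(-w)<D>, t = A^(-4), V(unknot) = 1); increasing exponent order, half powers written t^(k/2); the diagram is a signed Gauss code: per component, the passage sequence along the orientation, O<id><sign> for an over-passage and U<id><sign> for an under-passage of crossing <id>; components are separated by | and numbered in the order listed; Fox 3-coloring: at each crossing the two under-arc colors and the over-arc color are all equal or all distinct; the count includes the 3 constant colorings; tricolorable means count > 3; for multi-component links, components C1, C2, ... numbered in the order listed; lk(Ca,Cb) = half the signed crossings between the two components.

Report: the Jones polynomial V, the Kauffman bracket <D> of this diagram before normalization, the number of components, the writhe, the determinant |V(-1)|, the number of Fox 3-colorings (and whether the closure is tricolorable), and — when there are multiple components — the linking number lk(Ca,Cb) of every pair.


V(t) = -t^-10 + t^-9 - t^-8 + t^-7 - t^-6 + t^-5 + t^-3
bracket: -A^-9 - A^-1 + A^3 - A^7 + A^11 - A^15 + A^19, w = -7
1 component, writhe -7, over 11 crossings
det 7, colorings 3 of 3^11 — not tricolorable
observation: w = -7 (over 11 crossings) is diagram-only; (-A^3)^(7) removes it from V


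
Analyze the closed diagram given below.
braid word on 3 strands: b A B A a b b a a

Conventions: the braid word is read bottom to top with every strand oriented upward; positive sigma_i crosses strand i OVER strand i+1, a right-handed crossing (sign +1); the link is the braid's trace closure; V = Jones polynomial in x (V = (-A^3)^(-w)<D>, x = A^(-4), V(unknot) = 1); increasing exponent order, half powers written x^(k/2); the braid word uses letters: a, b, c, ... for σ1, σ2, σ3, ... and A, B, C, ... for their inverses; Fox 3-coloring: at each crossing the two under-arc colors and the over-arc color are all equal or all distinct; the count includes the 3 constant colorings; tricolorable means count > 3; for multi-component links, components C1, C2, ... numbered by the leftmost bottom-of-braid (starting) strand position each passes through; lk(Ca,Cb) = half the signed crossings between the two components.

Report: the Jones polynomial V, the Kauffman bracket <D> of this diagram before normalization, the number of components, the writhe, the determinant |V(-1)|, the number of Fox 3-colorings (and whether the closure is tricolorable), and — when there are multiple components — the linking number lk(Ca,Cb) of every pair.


V = -x^(1/2) + x^(3/2) - x^(5/2) - x^(9/2)
<D> = A^-9 + A^-1 - A^3 + A^7 (w = +3)
2 components over 9 crossings, w = +3
lk(C1,C2): +2
3 Fox colorings among 3^9, |V(-1)| = 4: not tricolorable
why: summing lk over 1 pair gives +2


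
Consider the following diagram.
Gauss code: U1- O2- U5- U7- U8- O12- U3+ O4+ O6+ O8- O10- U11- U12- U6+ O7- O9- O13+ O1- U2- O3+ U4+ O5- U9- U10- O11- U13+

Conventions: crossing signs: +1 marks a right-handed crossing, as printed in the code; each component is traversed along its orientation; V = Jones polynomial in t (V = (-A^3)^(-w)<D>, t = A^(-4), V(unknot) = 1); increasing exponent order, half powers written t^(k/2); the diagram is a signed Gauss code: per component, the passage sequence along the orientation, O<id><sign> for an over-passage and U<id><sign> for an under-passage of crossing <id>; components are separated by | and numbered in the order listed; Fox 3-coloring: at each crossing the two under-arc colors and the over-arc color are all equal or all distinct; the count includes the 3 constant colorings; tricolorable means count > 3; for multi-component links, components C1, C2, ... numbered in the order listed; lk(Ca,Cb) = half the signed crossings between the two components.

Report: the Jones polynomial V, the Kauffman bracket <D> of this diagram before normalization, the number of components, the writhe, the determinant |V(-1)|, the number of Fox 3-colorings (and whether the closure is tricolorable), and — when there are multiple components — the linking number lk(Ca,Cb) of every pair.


V = t^-7 - 2t^-6 + 2t^-5 - 3t^-4 + 3t^-3 - 2t^-2 + 2t^-1
<D> = -2A^-11 + 2A^-7 - 3A^-3 + 3A - 2A^5 + 2A^9 - A^13 (w = -5)
1 component over 13 crossings, w = -5
9 Fox colorings among 3^13, |V(-1)| = 15: tricolorable
why: w = -5 (over 13 crossings) is diagram-only; (-A^3)^(5) removes it from V


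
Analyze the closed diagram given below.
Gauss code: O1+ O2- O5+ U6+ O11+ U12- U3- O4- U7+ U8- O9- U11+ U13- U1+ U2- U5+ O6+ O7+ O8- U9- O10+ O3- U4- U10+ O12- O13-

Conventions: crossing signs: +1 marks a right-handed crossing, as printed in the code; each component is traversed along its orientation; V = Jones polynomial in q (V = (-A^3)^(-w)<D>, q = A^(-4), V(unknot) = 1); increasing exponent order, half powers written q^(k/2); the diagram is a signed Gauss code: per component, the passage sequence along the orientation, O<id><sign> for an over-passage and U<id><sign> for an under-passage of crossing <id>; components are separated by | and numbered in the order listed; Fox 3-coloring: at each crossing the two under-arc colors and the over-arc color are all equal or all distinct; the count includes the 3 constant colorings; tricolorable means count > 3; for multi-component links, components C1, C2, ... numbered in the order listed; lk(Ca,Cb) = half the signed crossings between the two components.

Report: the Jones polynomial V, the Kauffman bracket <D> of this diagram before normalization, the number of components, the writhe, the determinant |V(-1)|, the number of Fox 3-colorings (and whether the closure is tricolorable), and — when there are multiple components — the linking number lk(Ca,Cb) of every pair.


Jones polynomial: V(q) = q^-4 - q^-3 + q^-2 - 2q^-1 + 2 - q + q^2
<D> = -A^-11 + A^-7 - 2A^-3 + 2A - A^5 + A^9 - A^13; writhe -1
components 1, writhe -1 (13 crossings)
3-colorings: 9 of 3^13, det 9 — tricolorable
note: V spans 6 powers of q: at least 6 crossings in any diagram


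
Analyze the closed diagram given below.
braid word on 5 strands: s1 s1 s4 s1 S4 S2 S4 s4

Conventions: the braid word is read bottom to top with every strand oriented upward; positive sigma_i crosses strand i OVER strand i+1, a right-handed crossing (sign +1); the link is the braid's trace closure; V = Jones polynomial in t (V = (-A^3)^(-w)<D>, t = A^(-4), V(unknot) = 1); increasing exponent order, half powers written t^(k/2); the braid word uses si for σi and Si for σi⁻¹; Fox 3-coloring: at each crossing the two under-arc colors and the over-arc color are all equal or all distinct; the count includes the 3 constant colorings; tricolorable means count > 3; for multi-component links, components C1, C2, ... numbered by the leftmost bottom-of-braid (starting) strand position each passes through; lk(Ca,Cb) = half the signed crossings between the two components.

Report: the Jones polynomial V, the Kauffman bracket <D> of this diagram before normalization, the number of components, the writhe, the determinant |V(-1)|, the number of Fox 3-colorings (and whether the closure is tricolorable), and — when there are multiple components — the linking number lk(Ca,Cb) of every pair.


V(t) = 1 + 2t + 2t^2 + t^3 - t^4 - t^5
bracket: -A^-14 - A^-10 + A^-6 + 2A^-2 + 2A^2 + A^6, w = +2
3 components, writhe +2, over 8 crossings
lk(C1,C2) = 0
linking number lk(C1,C3) = 0
lk(C2,C3): 0
det 0, colorings 81 of 3^8 — tricolorable
observation: |V(-1)| = 0: so tricolorable, since 3 divides 0


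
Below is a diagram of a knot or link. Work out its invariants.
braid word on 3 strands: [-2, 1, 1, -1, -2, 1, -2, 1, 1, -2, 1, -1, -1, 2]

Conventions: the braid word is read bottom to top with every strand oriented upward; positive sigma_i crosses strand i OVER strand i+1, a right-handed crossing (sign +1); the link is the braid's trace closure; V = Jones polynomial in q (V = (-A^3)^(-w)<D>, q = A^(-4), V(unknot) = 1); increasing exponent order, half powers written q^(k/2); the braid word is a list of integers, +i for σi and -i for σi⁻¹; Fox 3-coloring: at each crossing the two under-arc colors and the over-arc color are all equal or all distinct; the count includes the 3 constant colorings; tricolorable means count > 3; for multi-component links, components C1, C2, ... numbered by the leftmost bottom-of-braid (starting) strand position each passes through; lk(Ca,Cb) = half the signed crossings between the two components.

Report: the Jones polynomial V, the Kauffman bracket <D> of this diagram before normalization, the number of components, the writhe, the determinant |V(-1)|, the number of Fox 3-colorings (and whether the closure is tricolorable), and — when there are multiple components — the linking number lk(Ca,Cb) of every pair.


V(q) = -q^-3 + 2q^-2 - 2q^-1 + 3 - 2q + 2q^2 - q^3
bracket: -A^-12 + 2A^-8 - 2A^-4 + 3 - 2A^4 + 2A^8 - A^12, w = 0
1 component, writhe 0, over 14 crossings
det 13, colorings 3 of 3^14 — not tricolorable
observation: det 13 = |V(-1)|; not divisible by 3, so not tricolorable


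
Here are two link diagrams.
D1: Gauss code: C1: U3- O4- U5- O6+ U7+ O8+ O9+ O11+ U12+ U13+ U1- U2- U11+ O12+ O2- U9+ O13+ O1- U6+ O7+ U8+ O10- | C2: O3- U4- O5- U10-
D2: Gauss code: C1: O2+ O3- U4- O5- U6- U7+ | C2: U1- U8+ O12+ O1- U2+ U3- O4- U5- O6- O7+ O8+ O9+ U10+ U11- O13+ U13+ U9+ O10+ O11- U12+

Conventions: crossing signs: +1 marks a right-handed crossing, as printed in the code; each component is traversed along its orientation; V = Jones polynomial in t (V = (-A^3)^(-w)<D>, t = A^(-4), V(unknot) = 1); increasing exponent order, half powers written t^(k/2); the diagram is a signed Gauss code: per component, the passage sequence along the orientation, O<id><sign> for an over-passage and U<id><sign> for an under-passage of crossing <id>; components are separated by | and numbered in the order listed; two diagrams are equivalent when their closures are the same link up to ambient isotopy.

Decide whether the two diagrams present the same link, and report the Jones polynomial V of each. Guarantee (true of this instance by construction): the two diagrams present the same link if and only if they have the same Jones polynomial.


equivalent: no
V(D1) = -t^(-9/2) + t^(-7/2) - 2t^(-5/2) + 2t^(-3/2) - 3t^(-1/2) + t^(1/2) - t^(3/2) + t^(5/2)  (w +1, c 13, <D> = -A^-7 + A^-3 - A + 3A^5 - 2A^9 + 2A^13 - A^17 + A^21)
V(D2) = -t^(-5/2) - t^(-1/2)  [13 crossings, <D> = A^5 + A^13, w = +1]
key observation: 2 classes among 2 diagrams; unequal V(t) rules out equality


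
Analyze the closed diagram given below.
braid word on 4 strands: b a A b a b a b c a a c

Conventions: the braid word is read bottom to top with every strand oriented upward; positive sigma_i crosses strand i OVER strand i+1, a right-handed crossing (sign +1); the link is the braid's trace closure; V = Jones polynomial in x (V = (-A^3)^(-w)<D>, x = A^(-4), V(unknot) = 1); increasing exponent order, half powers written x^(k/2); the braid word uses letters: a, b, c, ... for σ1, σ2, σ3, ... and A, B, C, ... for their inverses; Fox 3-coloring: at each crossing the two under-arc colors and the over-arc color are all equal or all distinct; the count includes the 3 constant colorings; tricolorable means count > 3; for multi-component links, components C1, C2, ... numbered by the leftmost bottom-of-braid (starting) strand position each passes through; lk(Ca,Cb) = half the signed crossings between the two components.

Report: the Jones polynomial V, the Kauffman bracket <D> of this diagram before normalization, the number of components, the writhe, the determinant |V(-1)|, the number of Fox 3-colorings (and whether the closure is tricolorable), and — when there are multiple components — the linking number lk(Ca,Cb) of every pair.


V(x) = -x^(7/2) - 2x^(11/2) - x^(15/2) + x^(17/2) + x^(21/2)
bracket: A^-12 + A^-4 - 1 - 2A^8 - A^16, w = +10
2 components, writhe +10, over 12 crossings
lk(C1,C2) = +1
det 6, colorings 9 of 3^12 — tricolorable
observation: free reduction leaves σ2 σ2 σ1 σ2 σ1 σ2 σ3 σ1 σ1 σ3 of the original 12 letters


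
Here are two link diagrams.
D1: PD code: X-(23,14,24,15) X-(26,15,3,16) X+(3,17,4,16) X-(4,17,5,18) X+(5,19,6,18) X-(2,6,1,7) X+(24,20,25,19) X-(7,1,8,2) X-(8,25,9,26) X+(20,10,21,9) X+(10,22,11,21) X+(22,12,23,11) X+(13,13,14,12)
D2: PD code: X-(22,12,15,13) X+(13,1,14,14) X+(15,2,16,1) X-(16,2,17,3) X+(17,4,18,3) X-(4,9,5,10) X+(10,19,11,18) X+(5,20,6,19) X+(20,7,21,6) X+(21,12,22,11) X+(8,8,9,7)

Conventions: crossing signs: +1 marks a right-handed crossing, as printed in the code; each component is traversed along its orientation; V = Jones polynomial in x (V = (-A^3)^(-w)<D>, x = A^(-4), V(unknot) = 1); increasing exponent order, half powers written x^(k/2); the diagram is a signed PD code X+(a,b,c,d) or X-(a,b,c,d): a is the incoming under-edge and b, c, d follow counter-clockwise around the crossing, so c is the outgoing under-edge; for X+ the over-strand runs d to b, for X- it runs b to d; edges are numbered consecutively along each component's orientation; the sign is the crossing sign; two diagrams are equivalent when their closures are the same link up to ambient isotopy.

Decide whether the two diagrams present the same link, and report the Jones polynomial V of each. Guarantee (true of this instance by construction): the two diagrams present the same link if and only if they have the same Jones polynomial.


equivalent: no
D1 (bracket -A^-11 + A^-7 - A^-3 + 2A + A^9; 13 crossings at w = +1): V = -x^(-3/2) - 2x^(1/2) + x^(3/2) - x^(5/2) + x^(7/2)
V(D2) = -x^(1/2) + x^(3/2) - x^(5/2) - x^(9/2)  [11 crossings, <D> = A^-3 + A^5 - A^9 + A^13, w = +5]
observation: 2 classes among 2 diagrams; unequal V(x) rules out equality


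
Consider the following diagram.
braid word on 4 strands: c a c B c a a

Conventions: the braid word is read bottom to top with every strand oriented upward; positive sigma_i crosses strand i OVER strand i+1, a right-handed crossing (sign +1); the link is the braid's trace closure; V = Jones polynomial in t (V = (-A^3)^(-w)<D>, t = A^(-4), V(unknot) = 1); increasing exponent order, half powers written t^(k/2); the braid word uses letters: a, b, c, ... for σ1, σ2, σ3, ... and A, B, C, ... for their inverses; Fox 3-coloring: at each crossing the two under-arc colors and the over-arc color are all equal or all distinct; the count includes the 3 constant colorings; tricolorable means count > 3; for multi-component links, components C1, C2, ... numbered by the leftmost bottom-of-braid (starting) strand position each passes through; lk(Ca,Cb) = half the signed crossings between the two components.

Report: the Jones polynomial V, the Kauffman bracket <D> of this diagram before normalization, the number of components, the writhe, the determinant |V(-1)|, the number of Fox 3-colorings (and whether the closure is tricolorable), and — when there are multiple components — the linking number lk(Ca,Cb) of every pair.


V(t) = t^2 + 2t^4 - 2t^5 + t^6 - 2t^7 + t^8
bracket: -A^-17 + 2A^-13 - A^-9 + 2A^-5 - 2A^-1 - A^7, w = +5
1 component, writhe +5, over 7 crossings
det 9, colorings 27 of 3^7 — tricolorable
observation: det 9 = |V(-1)|; divisible by 3, so tricolorable


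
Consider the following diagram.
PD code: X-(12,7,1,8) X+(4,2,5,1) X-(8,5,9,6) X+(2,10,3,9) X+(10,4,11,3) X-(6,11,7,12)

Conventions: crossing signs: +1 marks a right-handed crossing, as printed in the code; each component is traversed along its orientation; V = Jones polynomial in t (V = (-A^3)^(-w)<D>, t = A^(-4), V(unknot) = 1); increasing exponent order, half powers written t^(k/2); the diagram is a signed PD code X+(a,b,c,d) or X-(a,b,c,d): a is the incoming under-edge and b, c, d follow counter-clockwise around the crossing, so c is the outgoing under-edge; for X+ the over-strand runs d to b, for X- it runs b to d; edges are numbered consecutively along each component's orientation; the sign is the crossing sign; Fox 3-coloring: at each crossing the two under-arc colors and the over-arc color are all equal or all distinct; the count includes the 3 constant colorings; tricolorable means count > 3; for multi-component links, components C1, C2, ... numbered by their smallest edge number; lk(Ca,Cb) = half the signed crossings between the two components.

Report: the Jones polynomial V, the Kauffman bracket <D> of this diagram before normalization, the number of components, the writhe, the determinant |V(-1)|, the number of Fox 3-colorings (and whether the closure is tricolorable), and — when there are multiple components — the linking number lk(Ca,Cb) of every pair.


V = -t^-3 + 2t^-2 - 2t^-1 + 3 - 2t + 2t^2 - t^3
<D> = -A^-12 + 2A^-8 - 2A^-4 + 3 - 2A^4 + 2A^8 - A^12 (w = 0)
1 component over 6 crossings, w = 0
3 Fox colorings among 3^6, |V(-1)| = 13: not tricolorable
why: V spans 6 powers of t: at least 6 crossings in any diagram


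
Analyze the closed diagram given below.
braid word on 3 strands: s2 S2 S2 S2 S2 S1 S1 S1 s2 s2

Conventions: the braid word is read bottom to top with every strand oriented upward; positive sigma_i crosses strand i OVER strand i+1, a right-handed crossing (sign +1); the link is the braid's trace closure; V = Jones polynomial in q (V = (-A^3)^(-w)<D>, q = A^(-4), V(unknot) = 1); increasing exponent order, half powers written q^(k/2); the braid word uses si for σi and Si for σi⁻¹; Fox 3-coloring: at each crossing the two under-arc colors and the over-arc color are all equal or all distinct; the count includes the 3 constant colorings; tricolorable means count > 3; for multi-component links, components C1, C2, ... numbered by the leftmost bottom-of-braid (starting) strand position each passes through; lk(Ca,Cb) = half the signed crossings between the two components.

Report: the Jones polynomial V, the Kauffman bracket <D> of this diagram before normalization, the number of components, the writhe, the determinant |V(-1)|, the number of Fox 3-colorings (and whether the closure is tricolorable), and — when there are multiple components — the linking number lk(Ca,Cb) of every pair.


V(q) = -q^-4 + q^-3 + q^-1
bracket: A^-8 + 1 - A^4, w = -4
1 component, writhe -4, over 10 crossings
det 3, colorings 9 of 3^10 — tricolorable
observation: V spans 3 powers of q: at least 3 crossings in any diagram


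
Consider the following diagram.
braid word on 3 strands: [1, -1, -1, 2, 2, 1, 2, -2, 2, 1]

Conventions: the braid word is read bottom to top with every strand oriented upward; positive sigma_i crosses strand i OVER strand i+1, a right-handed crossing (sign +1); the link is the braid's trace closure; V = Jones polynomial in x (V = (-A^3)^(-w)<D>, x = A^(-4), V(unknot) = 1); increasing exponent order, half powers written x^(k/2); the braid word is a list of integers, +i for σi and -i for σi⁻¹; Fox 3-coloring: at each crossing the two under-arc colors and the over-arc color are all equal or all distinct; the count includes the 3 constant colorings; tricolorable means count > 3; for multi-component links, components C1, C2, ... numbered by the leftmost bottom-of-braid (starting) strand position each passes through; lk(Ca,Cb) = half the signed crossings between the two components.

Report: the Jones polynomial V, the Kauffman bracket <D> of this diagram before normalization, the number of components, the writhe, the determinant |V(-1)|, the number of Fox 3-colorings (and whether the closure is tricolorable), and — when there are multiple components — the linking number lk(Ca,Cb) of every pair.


Jones polynomial: V(x) = x + x^3 - x^4
<D> = -A^-4 + 1 + A^8; writhe +4
components 1, writhe +4 (10 crossings)
3-colorings: 9 of 3^10, det 3 — tricolorable
note: the word shrinks to σ1⁻¹ σ2 σ2 σ1 σ2 σ1 after cancelling


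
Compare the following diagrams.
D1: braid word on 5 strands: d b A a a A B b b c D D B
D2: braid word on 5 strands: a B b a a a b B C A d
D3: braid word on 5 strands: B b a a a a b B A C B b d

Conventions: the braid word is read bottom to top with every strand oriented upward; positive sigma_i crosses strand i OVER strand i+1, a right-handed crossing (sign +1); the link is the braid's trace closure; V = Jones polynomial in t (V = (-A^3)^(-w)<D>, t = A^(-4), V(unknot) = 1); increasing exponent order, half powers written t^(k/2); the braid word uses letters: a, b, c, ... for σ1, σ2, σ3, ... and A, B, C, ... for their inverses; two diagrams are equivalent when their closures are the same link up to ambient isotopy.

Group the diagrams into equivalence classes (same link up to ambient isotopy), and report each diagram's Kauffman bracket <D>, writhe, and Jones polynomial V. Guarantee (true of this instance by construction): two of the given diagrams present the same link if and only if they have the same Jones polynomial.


equivalence classes: {D1} | {D2, D3}
D1 (bracket A + A^5; 13 crossings at w = +1): V = -t^(-1/2) - t^(1/2)
D2 (bracket -A^-9 + A^-1 + A^3 + A^7; 11 crossings at w = +3): V = -t^(1/2) - t^(3/2) - t^(5/2) + t^(9/2)
V(D3) = -t^(1/2) - t^(3/2) - t^(5/2) + t^(9/2)  (w +3, c 13, <D> = -A^-9 + A^-1 + A^3 + A^7)
observation: 2 classes among 3 diagrams; unequal V(t) rules out equality


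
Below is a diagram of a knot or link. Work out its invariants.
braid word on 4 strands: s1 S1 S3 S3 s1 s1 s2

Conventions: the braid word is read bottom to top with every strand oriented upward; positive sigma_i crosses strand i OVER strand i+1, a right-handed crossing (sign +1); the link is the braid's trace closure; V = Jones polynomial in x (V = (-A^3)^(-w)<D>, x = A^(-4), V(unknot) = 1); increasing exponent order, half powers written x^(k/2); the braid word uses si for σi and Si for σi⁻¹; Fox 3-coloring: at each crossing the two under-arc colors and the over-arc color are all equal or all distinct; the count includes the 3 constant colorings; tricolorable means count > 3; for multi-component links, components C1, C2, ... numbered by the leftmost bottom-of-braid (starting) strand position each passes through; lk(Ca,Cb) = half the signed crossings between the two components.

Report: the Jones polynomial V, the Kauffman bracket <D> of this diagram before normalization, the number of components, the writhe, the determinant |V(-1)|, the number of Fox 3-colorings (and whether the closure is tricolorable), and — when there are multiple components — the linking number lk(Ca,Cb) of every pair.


V = x^-2 + 2 + x^2
<D> = -A^-5 - 2A^3 - A^11 (w = +1)
3 components over 7 crossings, w = +1
lk(C1,C2): +1
lk(C1,C3) = 0
linking number lk(C2,C3) = -1
3 Fox colorings among 3^7, |V(-1)| = 4: not tricolorable
why: span 4 respects span(V) <= c + mu - 1 = 9 for this 3-component diagram


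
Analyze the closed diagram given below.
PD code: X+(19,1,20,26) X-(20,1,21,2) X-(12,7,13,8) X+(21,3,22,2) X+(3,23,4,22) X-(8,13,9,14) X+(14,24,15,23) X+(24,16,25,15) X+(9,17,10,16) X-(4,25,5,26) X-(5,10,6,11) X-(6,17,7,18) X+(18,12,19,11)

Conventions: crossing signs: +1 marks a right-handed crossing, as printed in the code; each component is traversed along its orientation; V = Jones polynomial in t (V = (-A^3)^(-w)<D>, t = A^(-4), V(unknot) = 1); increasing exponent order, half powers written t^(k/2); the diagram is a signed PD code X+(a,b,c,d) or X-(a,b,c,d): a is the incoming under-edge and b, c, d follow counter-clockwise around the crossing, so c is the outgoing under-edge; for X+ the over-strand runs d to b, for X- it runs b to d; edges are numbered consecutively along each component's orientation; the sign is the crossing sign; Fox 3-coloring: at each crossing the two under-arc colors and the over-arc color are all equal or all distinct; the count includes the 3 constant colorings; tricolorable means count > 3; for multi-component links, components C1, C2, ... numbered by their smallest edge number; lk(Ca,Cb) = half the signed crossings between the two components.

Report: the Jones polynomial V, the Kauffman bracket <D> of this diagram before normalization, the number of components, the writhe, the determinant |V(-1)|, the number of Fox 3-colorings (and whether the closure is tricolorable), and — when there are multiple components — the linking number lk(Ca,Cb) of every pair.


V = -t^-1 + 2 - t + 2t^2 - t^3 + t^4 - t^5
<D> = A^-17 - A^-13 + A^-9 - 2A^-5 + A^-1 - 2A^3 + A^7 (w = +1)
1 component over 13 crossings, w = +1
9 Fox colorings among 3^13, |V(-1)| = 9: tricolorable
why: w = +1 shifts under R1 moves; the (-A^3)^(-1) factor cancels that in V


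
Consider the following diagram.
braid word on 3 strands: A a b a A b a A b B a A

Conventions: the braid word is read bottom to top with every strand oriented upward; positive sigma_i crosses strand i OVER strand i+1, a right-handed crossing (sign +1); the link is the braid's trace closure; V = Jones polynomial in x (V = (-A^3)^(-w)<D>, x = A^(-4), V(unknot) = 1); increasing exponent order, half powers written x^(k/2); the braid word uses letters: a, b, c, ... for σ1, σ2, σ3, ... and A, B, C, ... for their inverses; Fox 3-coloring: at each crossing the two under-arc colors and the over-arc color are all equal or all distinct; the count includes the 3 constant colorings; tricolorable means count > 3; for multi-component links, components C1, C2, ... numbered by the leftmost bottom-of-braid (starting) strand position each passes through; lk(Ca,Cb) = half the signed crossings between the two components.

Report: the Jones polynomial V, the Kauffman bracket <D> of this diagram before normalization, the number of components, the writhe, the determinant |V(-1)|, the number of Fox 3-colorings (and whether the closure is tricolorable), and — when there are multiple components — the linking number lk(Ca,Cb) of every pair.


Jones polynomial: V(x) = 1 + x + x^2 + x^3
<D> = A^-6 + A^-2 + A^2 + A^6; writhe +2
components 3, writhe +2 (12 crossings)
linking number lk(C1,C2) = 0
lk(C1,C3): 0
lk(C2,C3) = +1
3-colorings: 9 of 3^12, det 0 — tricolorable
note: a single generator in B_3: the closure splits as T(2,2) plus 1 unknot


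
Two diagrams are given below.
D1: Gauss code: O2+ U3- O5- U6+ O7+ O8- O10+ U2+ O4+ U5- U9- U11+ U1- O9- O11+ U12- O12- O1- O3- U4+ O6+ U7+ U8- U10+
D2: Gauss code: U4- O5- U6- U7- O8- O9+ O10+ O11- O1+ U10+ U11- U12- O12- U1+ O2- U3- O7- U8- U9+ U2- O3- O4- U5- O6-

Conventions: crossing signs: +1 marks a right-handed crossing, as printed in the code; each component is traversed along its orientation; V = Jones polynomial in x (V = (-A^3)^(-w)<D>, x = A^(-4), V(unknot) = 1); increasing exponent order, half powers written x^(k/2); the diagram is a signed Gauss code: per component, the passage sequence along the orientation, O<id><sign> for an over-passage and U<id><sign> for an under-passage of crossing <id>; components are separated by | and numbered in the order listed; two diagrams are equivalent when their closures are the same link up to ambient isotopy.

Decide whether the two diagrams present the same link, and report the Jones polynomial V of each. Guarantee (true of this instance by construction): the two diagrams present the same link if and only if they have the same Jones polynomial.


equivalent: no
V(D1) = x^-1 - 1 + 2x - 2x^2 + 2x^3 - 2x^4 + x^5  (w 0, c 12, <D> = A^-20 - 2A^-16 + 2A^-12 - 2A^-8 + 2A^-4 - 1 + A^4)
V(D2) = x^-8 - 2x^-7 + x^-6 - 2x^-5 + 2x^-4 + x^-2  (w -6, c 12, <D> = A^-10 + 2A^-2 - 2A^2 + A^6 - 2A^10 + A^14)
why: V(x) takes 2 values over 2 diagrams, fixing the grouping


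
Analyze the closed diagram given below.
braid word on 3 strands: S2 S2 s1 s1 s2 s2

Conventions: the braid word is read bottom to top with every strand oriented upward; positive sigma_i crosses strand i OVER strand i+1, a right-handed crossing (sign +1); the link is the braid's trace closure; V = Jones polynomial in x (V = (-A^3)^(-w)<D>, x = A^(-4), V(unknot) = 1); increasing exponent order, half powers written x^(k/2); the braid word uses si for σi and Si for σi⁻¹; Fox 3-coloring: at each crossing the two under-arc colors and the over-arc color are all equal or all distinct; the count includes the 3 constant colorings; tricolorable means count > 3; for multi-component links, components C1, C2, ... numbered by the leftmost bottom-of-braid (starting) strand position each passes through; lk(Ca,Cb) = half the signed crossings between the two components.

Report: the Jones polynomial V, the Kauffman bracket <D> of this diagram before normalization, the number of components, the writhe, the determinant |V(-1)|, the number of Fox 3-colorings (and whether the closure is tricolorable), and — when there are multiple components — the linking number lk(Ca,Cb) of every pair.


V = 1 + x + x^2 + x^3
<D> = A^-6 + A^-2 + A^2 + A^6 (w = +2)
3 components over 6 crossings, w = +2
lk(C1,C2): +1
lk(C1,C3) = 0
linking number lk(C2,C3) = 0
9 Fox colorings among 3^6, |V(-1)| = 0: tricolorable
why: det 0 = |V(-1)|; divisible by 3, so tricolorable


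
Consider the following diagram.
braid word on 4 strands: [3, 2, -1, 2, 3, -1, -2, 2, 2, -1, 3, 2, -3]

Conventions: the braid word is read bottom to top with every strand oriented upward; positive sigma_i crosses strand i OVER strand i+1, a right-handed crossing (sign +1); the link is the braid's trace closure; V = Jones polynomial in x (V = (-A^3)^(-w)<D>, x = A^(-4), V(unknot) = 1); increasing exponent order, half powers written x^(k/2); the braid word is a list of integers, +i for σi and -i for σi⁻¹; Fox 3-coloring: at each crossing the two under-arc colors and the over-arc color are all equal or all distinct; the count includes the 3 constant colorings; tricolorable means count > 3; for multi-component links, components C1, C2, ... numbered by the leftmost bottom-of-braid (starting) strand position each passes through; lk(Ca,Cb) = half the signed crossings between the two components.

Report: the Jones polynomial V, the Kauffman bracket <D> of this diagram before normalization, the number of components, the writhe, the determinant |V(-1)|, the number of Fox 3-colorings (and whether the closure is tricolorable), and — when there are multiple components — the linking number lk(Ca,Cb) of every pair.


V = -x^-2 + 3x^-1 - 4 + 6x - 6x^2 + 6x^3 - 5x^4 + 3x^5 - x^6
<D> = A^-15 - 3A^-11 + 5A^-7 - 6A^-3 + 6A - 6A^5 + 4A^9 - 3A^13 + A^17 (w = +3)
1 component over 13 crossings, w = +3
3 Fox colorings among 3^13, |V(-1)| = 35: not tricolorable
why: |V(-1)| = 35: so not tricolorable, since 3 does not divide 35


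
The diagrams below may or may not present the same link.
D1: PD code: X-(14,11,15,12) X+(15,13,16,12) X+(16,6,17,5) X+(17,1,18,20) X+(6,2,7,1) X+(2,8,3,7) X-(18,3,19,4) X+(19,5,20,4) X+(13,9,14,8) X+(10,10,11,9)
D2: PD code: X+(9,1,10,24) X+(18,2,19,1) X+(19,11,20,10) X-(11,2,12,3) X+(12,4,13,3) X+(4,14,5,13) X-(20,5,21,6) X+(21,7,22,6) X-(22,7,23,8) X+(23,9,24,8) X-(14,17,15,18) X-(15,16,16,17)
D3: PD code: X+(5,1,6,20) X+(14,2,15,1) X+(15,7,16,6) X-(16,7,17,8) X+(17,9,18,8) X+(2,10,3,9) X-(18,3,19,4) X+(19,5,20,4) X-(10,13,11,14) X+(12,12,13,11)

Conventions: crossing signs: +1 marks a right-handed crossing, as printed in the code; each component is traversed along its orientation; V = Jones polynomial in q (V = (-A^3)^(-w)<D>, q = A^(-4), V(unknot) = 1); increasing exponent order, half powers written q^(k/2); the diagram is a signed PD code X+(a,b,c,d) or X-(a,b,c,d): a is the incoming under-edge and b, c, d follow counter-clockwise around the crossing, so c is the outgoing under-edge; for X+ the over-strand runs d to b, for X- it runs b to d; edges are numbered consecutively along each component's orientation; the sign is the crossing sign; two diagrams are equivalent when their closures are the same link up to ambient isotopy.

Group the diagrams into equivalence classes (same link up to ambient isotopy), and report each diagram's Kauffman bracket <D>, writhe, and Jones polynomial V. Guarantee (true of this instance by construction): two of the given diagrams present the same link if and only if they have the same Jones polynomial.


classes: {D1, D2, D3}
V(D1) = q + q^3 - q^4  [10 crossings, <D> = -A^2 + A^6 + A^14, w = +6]
V(D2) = q + q^3 - q^4  (w +2, c 12, <D> = -A^-10 + A^-6 + A^2)
V(D3) = q + q^3 - q^4  [10 crossings, <D> = -A^-4 + 1 + A^8, w = +4]
note: all 3 diagrams share one V(q), hence one class


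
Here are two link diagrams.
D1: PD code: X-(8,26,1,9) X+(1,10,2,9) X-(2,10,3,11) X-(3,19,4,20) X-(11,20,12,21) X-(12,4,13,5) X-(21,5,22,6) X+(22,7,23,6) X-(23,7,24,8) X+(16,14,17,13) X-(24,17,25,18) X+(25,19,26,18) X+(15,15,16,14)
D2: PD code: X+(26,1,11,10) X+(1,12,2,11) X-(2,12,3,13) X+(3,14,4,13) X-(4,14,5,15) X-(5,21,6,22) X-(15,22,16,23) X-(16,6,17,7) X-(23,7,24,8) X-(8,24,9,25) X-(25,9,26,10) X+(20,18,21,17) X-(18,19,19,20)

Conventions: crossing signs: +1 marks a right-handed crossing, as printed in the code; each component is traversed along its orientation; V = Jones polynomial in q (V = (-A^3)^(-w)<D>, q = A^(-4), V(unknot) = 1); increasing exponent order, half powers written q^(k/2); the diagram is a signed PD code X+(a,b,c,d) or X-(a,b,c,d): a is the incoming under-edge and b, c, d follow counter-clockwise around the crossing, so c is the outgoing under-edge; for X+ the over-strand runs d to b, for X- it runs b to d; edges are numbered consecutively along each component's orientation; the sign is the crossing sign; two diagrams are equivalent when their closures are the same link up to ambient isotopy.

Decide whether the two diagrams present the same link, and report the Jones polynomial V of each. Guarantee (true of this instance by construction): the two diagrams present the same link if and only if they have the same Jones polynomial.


same link: yes
V(D1) = -q^(-11/2) + q^(-9/2) - q^(-7/2) - q^(-3/2)  [13 crossings, <D> = A^-3 + A^5 - A^9 + A^13, w = -3]
D2 (bracket A^-9 + A^-1 - A^3 + A^7; 13 crossings at w = -5): V = -q^(-11/2) + q^(-9/2) - q^(-7/2) - q^(-3/2)
note: from 13 to 13 crossings by R-moves: one link, two diagrams


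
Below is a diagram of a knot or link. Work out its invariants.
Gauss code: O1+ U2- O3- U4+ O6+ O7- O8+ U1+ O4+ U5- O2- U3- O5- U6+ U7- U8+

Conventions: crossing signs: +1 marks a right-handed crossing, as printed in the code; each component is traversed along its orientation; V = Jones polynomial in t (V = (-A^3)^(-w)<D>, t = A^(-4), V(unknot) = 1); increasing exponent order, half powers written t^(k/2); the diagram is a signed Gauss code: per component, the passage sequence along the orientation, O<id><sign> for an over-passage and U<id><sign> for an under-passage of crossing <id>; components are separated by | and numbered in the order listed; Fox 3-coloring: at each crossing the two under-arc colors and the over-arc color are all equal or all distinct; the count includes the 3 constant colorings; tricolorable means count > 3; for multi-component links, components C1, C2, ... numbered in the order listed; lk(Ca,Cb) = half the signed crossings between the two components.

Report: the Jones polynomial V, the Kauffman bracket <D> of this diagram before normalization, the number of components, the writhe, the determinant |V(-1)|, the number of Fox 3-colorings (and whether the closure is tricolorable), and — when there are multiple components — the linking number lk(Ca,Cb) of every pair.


V(t) = -t^-3 + 2t^-2 - 2t^-1 + 3 - 2t + 2t^2 - t^3
bracket: -A^-12 + 2A^-8 - 2A^-4 + 3 - 2A^4 + 2A^8 - A^12, w = 0
1 component, writhe 0, over 8 crossings
det 13, colorings 3 of 3^8 — not tricolorable
observation: V spans 6 powers of t: at least 6 crossings in any diagram


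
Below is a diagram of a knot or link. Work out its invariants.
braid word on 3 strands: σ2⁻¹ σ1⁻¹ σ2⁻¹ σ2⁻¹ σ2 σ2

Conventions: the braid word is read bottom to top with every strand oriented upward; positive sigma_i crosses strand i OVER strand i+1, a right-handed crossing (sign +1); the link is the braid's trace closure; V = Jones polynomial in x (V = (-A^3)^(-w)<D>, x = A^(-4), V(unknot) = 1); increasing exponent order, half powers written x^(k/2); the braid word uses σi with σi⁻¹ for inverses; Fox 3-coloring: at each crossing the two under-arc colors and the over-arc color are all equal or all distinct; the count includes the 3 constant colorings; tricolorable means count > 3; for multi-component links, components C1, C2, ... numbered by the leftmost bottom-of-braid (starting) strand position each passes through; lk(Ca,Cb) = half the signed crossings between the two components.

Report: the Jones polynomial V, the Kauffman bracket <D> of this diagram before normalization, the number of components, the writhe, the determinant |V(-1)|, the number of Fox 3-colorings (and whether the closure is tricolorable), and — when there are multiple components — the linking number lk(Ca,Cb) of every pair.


Jones polynomial: V(x) = 1
<D> = A^-6; writhe -2
components 1, writhe -2 (6 crossings)
3-colorings: 3 of 3^6, det 1 — not tricolorable
note: w = -2 (over 6 crossings) is diagram-only; (-A^3)^(2) removes it from V


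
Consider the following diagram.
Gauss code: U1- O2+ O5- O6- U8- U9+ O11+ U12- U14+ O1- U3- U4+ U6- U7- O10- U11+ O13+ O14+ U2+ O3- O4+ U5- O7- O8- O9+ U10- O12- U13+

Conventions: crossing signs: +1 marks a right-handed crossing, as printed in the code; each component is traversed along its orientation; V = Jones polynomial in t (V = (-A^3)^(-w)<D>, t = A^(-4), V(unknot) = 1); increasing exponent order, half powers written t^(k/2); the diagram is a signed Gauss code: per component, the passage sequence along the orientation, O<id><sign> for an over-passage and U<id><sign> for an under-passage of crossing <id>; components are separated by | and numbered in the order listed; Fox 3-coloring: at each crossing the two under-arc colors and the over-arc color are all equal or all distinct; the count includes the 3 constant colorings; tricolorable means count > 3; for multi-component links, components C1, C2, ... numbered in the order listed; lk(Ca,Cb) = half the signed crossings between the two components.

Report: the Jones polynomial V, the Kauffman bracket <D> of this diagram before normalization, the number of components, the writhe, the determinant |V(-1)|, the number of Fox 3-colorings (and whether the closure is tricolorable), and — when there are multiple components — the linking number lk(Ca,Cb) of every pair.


V = t^-5 - 2t^-4 + 2t^-3 - 2t^-2 + 2t^-1 - 1 + t
<D> = A^-10 - A^-6 + 2A^-2 - 2A^2 + 2A^6 - 2A^10 + A^14 (w = -2)
1 component over 14 crossings, w = -2
3 Fox colorings among 3^14, |V(-1)| = 11: not tricolorable
why: w = -2 shifts under R1 moves; the (-A^3)^(2) factor cancels that in V


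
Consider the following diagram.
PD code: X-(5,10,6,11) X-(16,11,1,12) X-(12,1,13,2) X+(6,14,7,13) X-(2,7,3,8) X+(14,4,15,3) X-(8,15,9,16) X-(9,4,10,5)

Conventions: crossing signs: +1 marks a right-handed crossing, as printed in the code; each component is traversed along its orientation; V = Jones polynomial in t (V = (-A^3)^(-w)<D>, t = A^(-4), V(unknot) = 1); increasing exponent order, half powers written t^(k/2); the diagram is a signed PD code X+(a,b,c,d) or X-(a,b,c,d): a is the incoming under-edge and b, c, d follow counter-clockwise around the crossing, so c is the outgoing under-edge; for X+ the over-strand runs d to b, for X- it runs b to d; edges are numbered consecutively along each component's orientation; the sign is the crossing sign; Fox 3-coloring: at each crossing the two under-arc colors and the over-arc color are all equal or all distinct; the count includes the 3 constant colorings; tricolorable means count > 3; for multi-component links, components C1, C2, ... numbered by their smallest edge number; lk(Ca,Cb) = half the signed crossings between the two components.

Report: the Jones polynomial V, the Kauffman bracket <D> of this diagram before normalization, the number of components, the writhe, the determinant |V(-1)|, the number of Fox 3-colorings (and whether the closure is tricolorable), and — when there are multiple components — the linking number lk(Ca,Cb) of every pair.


V(t) = t^-7 - 2t^-6 + 2t^-5 - 3t^-4 + 3t^-3 - 2t^-2 + 2t^-1
bracket: 2A^-8 - 2A^-4 + 3 - 3A^4 + 2A^8 - 2A^12 + A^16, w = -4
1 component, writhe -4, over 8 crossings
det 15, colorings 9 of 3^8 — tricolorable
observation: the span of V is 6, forcing >= 6 crossings in any diagram
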